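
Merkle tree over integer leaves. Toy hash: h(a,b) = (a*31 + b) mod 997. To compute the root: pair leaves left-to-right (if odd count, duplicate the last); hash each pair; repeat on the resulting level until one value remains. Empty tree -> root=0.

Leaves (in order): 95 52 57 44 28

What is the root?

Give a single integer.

L0: [95, 52, 57, 44, 28]
L1: h(95,52)=(95*31+52)%997=6 h(57,44)=(57*31+44)%997=814 h(28,28)=(28*31+28)%997=896 -> [6, 814, 896]
L2: h(6,814)=(6*31+814)%997=3 h(896,896)=(896*31+896)%997=756 -> [3, 756]
L3: h(3,756)=(3*31+756)%997=849 -> [849]

Answer: 849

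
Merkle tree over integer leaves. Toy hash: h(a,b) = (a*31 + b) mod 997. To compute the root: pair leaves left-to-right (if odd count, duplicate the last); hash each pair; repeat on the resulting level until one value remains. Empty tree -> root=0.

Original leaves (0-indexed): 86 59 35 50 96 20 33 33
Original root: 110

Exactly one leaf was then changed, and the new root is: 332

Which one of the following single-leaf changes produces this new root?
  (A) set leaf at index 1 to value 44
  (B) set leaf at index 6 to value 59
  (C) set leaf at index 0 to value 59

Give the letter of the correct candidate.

Answer: C

Derivation:
Original leaves: [86, 59, 35, 50, 96, 20, 33, 33]
Target new root: 332
Try each candidate change and compute the resulting root:
Candidate A: set leaf[1] = 44 -> leaves = [86, 44, 35, 50, 96, 20, 33, 33]
  L0: [86, 44, 35, 50, 96, 20, 33, 33]
  L1: h(86,44)=(86*31+44)%997=716 h(35,50)=(35*31+50)%997=138 h(96,20)=(96*31+20)%997=5 h(33,33)=(33*31+33)%997=59 -> [716, 138, 5, 59]
  L2: h(716,138)=(716*31+138)%997=400 h(5,59)=(5*31+59)%997=214 -> [400, 214]
  L3: h(400,214)=(400*31+214)%997=650 -> [650]
  root = 650 != target 332
Candidate B: set leaf[6] = 59 -> leaves = [86, 59, 35, 50, 96, 20, 59, 33]
  L0: [86, 59, 35, 50, 96, 20, 59, 33]
  L1: h(86,59)=(86*31+59)%997=731 h(35,50)=(35*31+50)%997=138 h(96,20)=(96*31+20)%997=5 h(59,33)=(59*31+33)%997=865 -> [731, 138, 5, 865]
  L2: h(731,138)=(731*31+138)%997=865 h(5,865)=(5*31+865)%997=23 -> [865, 23]
  L3: h(865,23)=(865*31+23)%997=916 -> [916]
  root = 916 != target 332
Candidate C: set leaf[0] = 59 -> leaves = [59, 59, 35, 50, 96, 20, 33, 33]
  L0: [59, 59, 35, 50, 96, 20, 33, 33]
  L1: h(59,59)=(59*31+59)%997=891 h(35,50)=(35*31+50)%997=138 h(96,20)=(96*31+20)%997=5 h(33,33)=(33*31+33)%997=59 -> [891, 138, 5, 59]
  L2: h(891,138)=(891*31+138)%997=840 h(5,59)=(5*31+59)%997=214 -> [840, 214]
  L3: h(840,214)=(840*31+214)%997=332 -> [332]
  root = 332 == target 332  ** MATCH **
Candidate C produces the target root.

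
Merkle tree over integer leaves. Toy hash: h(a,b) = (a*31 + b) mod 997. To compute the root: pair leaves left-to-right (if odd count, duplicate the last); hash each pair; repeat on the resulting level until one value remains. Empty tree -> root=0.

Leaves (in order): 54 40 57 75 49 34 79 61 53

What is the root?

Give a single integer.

Answer: 804

Derivation:
L0: [54, 40, 57, 75, 49, 34, 79, 61, 53]
L1: h(54,40)=(54*31+40)%997=717 h(57,75)=(57*31+75)%997=845 h(49,34)=(49*31+34)%997=556 h(79,61)=(79*31+61)%997=516 h(53,53)=(53*31+53)%997=699 -> [717, 845, 556, 516, 699]
L2: h(717,845)=(717*31+845)%997=141 h(556,516)=(556*31+516)%997=803 h(699,699)=(699*31+699)%997=434 -> [141, 803, 434]
L3: h(141,803)=(141*31+803)%997=189 h(434,434)=(434*31+434)%997=927 -> [189, 927]
L4: h(189,927)=(189*31+927)%997=804 -> [804]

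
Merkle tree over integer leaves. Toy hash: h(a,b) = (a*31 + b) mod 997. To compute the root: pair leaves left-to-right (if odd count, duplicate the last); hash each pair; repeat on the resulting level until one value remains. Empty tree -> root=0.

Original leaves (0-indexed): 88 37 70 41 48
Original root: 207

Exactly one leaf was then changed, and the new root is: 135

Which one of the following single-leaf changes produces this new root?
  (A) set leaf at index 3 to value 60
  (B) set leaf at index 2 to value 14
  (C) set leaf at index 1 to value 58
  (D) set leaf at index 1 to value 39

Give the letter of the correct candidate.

Answer: D

Derivation:
Original leaves: [88, 37, 70, 41, 48]
Target new root: 135
Try each candidate change and compute the resulting root:
Candidate A: set leaf[3] = 60 -> leaves = [88, 37, 70, 60, 48]
  L0: [88, 37, 70, 60, 48]
  L1: h(88,37)=(88*31+37)%997=771 h(70,60)=(70*31+60)%997=236 h(48,48)=(48*31+48)%997=539 -> [771, 236, 539]
  L2: h(771,236)=(771*31+236)%997=209 h(539,539)=(539*31+539)%997=299 -> [209, 299]
  L3: h(209,299)=(209*31+299)%997=796 -> [796]
  root = 796 != target 135
Candidate B: set leaf[2] = 14 -> leaves = [88, 37, 14, 41, 48]
  L0: [88, 37, 14, 41, 48]
  L1: h(88,37)=(88*31+37)%997=771 h(14,41)=(14*31+41)%997=475 h(48,48)=(48*31+48)%997=539 -> [771, 475, 539]
  L2: h(771,475)=(771*31+475)%997=448 h(539,539)=(539*31+539)%997=299 -> [448, 299]
  L3: h(448,299)=(448*31+299)%997=229 -> [229]
  root = 229 != target 135
Candidate C: set leaf[1] = 58 -> leaves = [88, 58, 70, 41, 48]
  L0: [88, 58, 70, 41, 48]
  L1: h(88,58)=(88*31+58)%997=792 h(70,41)=(70*31+41)%997=217 h(48,48)=(48*31+48)%997=539 -> [792, 217, 539]
  L2: h(792,217)=(792*31+217)%997=841 h(539,539)=(539*31+539)%997=299 -> [841, 299]
  L3: h(841,299)=(841*31+299)%997=448 -> [448]
  root = 448 != target 135
Candidate D: set leaf[1] = 39 -> leaves = [88, 39, 70, 41, 48]
  L0: [88, 39, 70, 41, 48]
  L1: h(88,39)=(88*31+39)%997=773 h(70,41)=(70*31+41)%997=217 h(48,48)=(48*31+48)%997=539 -> [773, 217, 539]
  L2: h(773,217)=(773*31+217)%997=252 h(539,539)=(539*31+539)%997=299 -> [252, 299]
  L3: h(252,299)=(252*31+299)%997=135 -> [135]
  root = 135 == target 135  ** MATCH **
Candidate D produces the target root.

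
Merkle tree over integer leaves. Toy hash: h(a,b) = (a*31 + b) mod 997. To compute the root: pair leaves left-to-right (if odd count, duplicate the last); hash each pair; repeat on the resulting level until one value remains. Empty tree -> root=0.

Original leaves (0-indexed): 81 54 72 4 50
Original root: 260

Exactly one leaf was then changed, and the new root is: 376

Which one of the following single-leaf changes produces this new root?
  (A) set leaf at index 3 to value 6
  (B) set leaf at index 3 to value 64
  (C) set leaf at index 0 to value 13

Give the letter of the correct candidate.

Original leaves: [81, 54, 72, 4, 50]
Target new root: 376
Try each candidate change and compute the resulting root:
Candidate A: set leaf[3] = 6 -> leaves = [81, 54, 72, 6, 50]
  L0: [81, 54, 72, 6, 50]
  L1: h(81,54)=(81*31+54)%997=571 h(72,6)=(72*31+6)%997=244 h(50,50)=(50*31+50)%997=603 -> [571, 244, 603]
  L2: h(571,244)=(571*31+244)%997=996 h(603,603)=(603*31+603)%997=353 -> [996, 353]
  L3: h(996,353)=(996*31+353)%997=322 -> [322]
  root = 322 != target 376
Candidate B: set leaf[3] = 64 -> leaves = [81, 54, 72, 64, 50]
  L0: [81, 54, 72, 64, 50]
  L1: h(81,54)=(81*31+54)%997=571 h(72,64)=(72*31+64)%997=302 h(50,50)=(50*31+50)%997=603 -> [571, 302, 603]
  L2: h(571,302)=(571*31+302)%997=57 h(603,603)=(603*31+603)%997=353 -> [57, 353]
  L3: h(57,353)=(57*31+353)%997=126 -> [126]
  root = 126 != target 376
Candidate C: set leaf[0] = 13 -> leaves = [13, 54, 72, 4, 50]
  L0: [13, 54, 72, 4, 50]
  L1: h(13,54)=(13*31+54)%997=457 h(72,4)=(72*31+4)%997=242 h(50,50)=(50*31+50)%997=603 -> [457, 242, 603]
  L2: h(457,242)=(457*31+242)%997=451 h(603,603)=(603*31+603)%997=353 -> [451, 353]
  L3: h(451,353)=(451*31+353)%997=376 -> [376]
  root = 376 == target 376  ** MATCH **
Candidate C produces the target root.

Answer: C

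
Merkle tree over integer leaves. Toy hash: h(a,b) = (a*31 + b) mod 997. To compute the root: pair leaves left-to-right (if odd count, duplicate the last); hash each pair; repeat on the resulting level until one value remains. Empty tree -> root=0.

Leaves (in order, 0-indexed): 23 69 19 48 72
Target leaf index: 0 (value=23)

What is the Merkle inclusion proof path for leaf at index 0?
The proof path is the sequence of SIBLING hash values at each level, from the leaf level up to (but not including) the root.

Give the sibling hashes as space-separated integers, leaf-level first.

L0 (leaves): [23, 69, 19, 48, 72], target index=0
L1: h(23,69)=(23*31+69)%997=782 [pair 0] h(19,48)=(19*31+48)%997=637 [pair 1] h(72,72)=(72*31+72)%997=310 [pair 2] -> [782, 637, 310]
  Sibling for proof at L0: 69
L2: h(782,637)=(782*31+637)%997=951 [pair 0] h(310,310)=(310*31+310)%997=947 [pair 1] -> [951, 947]
  Sibling for proof at L1: 637
L3: h(951,947)=(951*31+947)%997=518 [pair 0] -> [518]
  Sibling for proof at L2: 947
Root: 518
Proof path (sibling hashes from leaf to root): [69, 637, 947]

Answer: 69 637 947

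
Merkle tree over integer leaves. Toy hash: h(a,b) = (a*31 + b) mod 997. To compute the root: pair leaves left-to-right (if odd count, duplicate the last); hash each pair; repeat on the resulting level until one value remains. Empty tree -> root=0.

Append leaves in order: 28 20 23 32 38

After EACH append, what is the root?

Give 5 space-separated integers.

Answer: 28 888 348 357 129

Derivation:
After append 28 (leaves=[28]):
  L0: [28]
  root=28
After append 20 (leaves=[28, 20]):
  L0: [28, 20]
  L1: h(28,20)=(28*31+20)%997=888 -> [888]
  root=888
After append 23 (leaves=[28, 20, 23]):
  L0: [28, 20, 23]
  L1: h(28,20)=(28*31+20)%997=888 h(23,23)=(23*31+23)%997=736 -> [888, 736]
  L2: h(888,736)=(888*31+736)%997=348 -> [348]
  root=348
After append 32 (leaves=[28, 20, 23, 32]):
  L0: [28, 20, 23, 32]
  L1: h(28,20)=(28*31+20)%997=888 h(23,32)=(23*31+32)%997=745 -> [888, 745]
  L2: h(888,745)=(888*31+745)%997=357 -> [357]
  root=357
After append 38 (leaves=[28, 20, 23, 32, 38]):
  L0: [28, 20, 23, 32, 38]
  L1: h(28,20)=(28*31+20)%997=888 h(23,32)=(23*31+32)%997=745 h(38,38)=(38*31+38)%997=219 -> [888, 745, 219]
  L2: h(888,745)=(888*31+745)%997=357 h(219,219)=(219*31+219)%997=29 -> [357, 29]
  L3: h(357,29)=(357*31+29)%997=129 -> [129]
  root=129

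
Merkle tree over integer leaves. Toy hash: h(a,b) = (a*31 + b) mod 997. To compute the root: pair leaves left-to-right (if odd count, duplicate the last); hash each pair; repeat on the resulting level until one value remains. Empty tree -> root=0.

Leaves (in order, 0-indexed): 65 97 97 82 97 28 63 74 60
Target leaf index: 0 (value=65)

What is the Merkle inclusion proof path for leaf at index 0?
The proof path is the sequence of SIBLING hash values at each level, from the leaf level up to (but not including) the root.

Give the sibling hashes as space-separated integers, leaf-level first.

L0 (leaves): [65, 97, 97, 82, 97, 28, 63, 74, 60], target index=0
L1: h(65,97)=(65*31+97)%997=118 [pair 0] h(97,82)=(97*31+82)%997=98 [pair 1] h(97,28)=(97*31+28)%997=44 [pair 2] h(63,74)=(63*31+74)%997=33 [pair 3] h(60,60)=(60*31+60)%997=923 [pair 4] -> [118, 98, 44, 33, 923]
  Sibling for proof at L0: 97
L2: h(118,98)=(118*31+98)%997=765 [pair 0] h(44,33)=(44*31+33)%997=400 [pair 1] h(923,923)=(923*31+923)%997=623 [pair 2] -> [765, 400, 623]
  Sibling for proof at L1: 98
L3: h(765,400)=(765*31+400)%997=187 [pair 0] h(623,623)=(623*31+623)%997=993 [pair 1] -> [187, 993]
  Sibling for proof at L2: 400
L4: h(187,993)=(187*31+993)%997=808 [pair 0] -> [808]
  Sibling for proof at L3: 993
Root: 808
Proof path (sibling hashes from leaf to root): [97, 98, 400, 993]

Answer: 97 98 400 993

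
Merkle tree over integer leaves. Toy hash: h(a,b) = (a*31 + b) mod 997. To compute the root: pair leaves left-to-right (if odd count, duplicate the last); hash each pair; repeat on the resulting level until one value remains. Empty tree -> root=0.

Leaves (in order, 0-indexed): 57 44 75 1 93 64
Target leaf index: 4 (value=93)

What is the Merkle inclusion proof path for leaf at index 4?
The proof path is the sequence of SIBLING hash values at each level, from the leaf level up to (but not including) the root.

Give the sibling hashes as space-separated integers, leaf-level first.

Answer: 64 953 641

Derivation:
L0 (leaves): [57, 44, 75, 1, 93, 64], target index=4
L1: h(57,44)=(57*31+44)%997=814 [pair 0] h(75,1)=(75*31+1)%997=332 [pair 1] h(93,64)=(93*31+64)%997=953 [pair 2] -> [814, 332, 953]
  Sibling for proof at L0: 64
L2: h(814,332)=(814*31+332)%997=641 [pair 0] h(953,953)=(953*31+953)%997=586 [pair 1] -> [641, 586]
  Sibling for proof at L1: 953
L3: h(641,586)=(641*31+586)%997=517 [pair 0] -> [517]
  Sibling for proof at L2: 641
Root: 517
Proof path (sibling hashes from leaf to root): [64, 953, 641]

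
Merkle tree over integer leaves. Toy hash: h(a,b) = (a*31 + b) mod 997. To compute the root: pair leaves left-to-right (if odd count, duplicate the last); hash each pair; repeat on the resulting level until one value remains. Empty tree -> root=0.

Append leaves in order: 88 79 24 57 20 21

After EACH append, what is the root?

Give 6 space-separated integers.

Answer: 88 813 49 82 91 123

Derivation:
After append 88 (leaves=[88]):
  L0: [88]
  root=88
After append 79 (leaves=[88, 79]):
  L0: [88, 79]
  L1: h(88,79)=(88*31+79)%997=813 -> [813]
  root=813
After append 24 (leaves=[88, 79, 24]):
  L0: [88, 79, 24]
  L1: h(88,79)=(88*31+79)%997=813 h(24,24)=(24*31+24)%997=768 -> [813, 768]
  L2: h(813,768)=(813*31+768)%997=49 -> [49]
  root=49
After append 57 (leaves=[88, 79, 24, 57]):
  L0: [88, 79, 24, 57]
  L1: h(88,79)=(88*31+79)%997=813 h(24,57)=(24*31+57)%997=801 -> [813, 801]
  L2: h(813,801)=(813*31+801)%997=82 -> [82]
  root=82
After append 20 (leaves=[88, 79, 24, 57, 20]):
  L0: [88, 79, 24, 57, 20]
  L1: h(88,79)=(88*31+79)%997=813 h(24,57)=(24*31+57)%997=801 h(20,20)=(20*31+20)%997=640 -> [813, 801, 640]
  L2: h(813,801)=(813*31+801)%997=82 h(640,640)=(640*31+640)%997=540 -> [82, 540]
  L3: h(82,540)=(82*31+540)%997=91 -> [91]
  root=91
After append 21 (leaves=[88, 79, 24, 57, 20, 21]):
  L0: [88, 79, 24, 57, 20, 21]
  L1: h(88,79)=(88*31+79)%997=813 h(24,57)=(24*31+57)%997=801 h(20,21)=(20*31+21)%997=641 -> [813, 801, 641]
  L2: h(813,801)=(813*31+801)%997=82 h(641,641)=(641*31+641)%997=572 -> [82, 572]
  L3: h(82,572)=(82*31+572)%997=123 -> [123]
  root=123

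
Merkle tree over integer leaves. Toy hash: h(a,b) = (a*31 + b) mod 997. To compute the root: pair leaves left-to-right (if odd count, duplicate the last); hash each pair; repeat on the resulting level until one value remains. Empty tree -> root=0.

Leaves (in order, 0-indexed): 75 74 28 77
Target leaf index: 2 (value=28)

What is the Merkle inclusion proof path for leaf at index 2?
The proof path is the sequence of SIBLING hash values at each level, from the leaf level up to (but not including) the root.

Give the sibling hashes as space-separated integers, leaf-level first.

L0 (leaves): [75, 74, 28, 77], target index=2
L1: h(75,74)=(75*31+74)%997=405 [pair 0] h(28,77)=(28*31+77)%997=945 [pair 1] -> [405, 945]
  Sibling for proof at L0: 77
L2: h(405,945)=(405*31+945)%997=539 [pair 0] -> [539]
  Sibling for proof at L1: 405
Root: 539
Proof path (sibling hashes from leaf to root): [77, 405]

Answer: 77 405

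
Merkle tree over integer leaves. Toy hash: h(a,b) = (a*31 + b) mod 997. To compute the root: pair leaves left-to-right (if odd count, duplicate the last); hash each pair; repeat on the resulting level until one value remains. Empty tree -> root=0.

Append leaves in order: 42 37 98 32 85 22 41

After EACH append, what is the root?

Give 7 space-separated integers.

Answer: 42 342 777 711 408 386 38

Derivation:
After append 42 (leaves=[42]):
  L0: [42]
  root=42
After append 37 (leaves=[42, 37]):
  L0: [42, 37]
  L1: h(42,37)=(42*31+37)%997=342 -> [342]
  root=342
After append 98 (leaves=[42, 37, 98]):
  L0: [42, 37, 98]
  L1: h(42,37)=(42*31+37)%997=342 h(98,98)=(98*31+98)%997=145 -> [342, 145]
  L2: h(342,145)=(342*31+145)%997=777 -> [777]
  root=777
After append 32 (leaves=[42, 37, 98, 32]):
  L0: [42, 37, 98, 32]
  L1: h(42,37)=(42*31+37)%997=342 h(98,32)=(98*31+32)%997=79 -> [342, 79]
  L2: h(342,79)=(342*31+79)%997=711 -> [711]
  root=711
After append 85 (leaves=[42, 37, 98, 32, 85]):
  L0: [42, 37, 98, 32, 85]
  L1: h(42,37)=(42*31+37)%997=342 h(98,32)=(98*31+32)%997=79 h(85,85)=(85*31+85)%997=726 -> [342, 79, 726]
  L2: h(342,79)=(342*31+79)%997=711 h(726,726)=(726*31+726)%997=301 -> [711, 301]
  L3: h(711,301)=(711*31+301)%997=408 -> [408]
  root=408
After append 22 (leaves=[42, 37, 98, 32, 85, 22]):
  L0: [42, 37, 98, 32, 85, 22]
  L1: h(42,37)=(42*31+37)%997=342 h(98,32)=(98*31+32)%997=79 h(85,22)=(85*31+22)%997=663 -> [342, 79, 663]
  L2: h(342,79)=(342*31+79)%997=711 h(663,663)=(663*31+663)%997=279 -> [711, 279]
  L3: h(711,279)=(711*31+279)%997=386 -> [386]
  root=386
After append 41 (leaves=[42, 37, 98, 32, 85, 22, 41]):
  L0: [42, 37, 98, 32, 85, 22, 41]
  L1: h(42,37)=(42*31+37)%997=342 h(98,32)=(98*31+32)%997=79 h(85,22)=(85*31+22)%997=663 h(41,41)=(41*31+41)%997=315 -> [342, 79, 663, 315]
  L2: h(342,79)=(342*31+79)%997=711 h(663,315)=(663*31+315)%997=928 -> [711, 928]
  L3: h(711,928)=(711*31+928)%997=38 -> [38]
  root=38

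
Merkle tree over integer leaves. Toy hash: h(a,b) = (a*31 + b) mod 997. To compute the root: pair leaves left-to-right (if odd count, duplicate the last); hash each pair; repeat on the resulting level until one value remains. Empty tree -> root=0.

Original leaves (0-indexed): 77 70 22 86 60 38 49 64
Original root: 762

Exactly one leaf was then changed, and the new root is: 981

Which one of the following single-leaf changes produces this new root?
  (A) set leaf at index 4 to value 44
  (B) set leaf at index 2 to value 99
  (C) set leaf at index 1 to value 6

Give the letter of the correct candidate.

Original leaves: [77, 70, 22, 86, 60, 38, 49, 64]
Target new root: 981
Try each candidate change and compute the resulting root:
Candidate A: set leaf[4] = 44 -> leaves = [77, 70, 22, 86, 44, 38, 49, 64]
  L0: [77, 70, 22, 86, 44, 38, 49, 64]
  L1: h(77,70)=(77*31+70)%997=463 h(22,86)=(22*31+86)%997=768 h(44,38)=(44*31+38)%997=405 h(49,64)=(49*31+64)%997=586 -> [463, 768, 405, 586]
  L2: h(463,768)=(463*31+768)%997=166 h(405,586)=(405*31+586)%997=180 -> [166, 180]
  L3: h(166,180)=(166*31+180)%997=341 -> [341]
  root = 341 != target 981
Candidate B: set leaf[2] = 99 -> leaves = [77, 70, 99, 86, 60, 38, 49, 64]
  L0: [77, 70, 99, 86, 60, 38, 49, 64]
  L1: h(77,70)=(77*31+70)%997=463 h(99,86)=(99*31+86)%997=164 h(60,38)=(60*31+38)%997=901 h(49,64)=(49*31+64)%997=586 -> [463, 164, 901, 586]
  L2: h(463,164)=(463*31+164)%997=559 h(901,586)=(901*31+586)%997=601 -> [559, 601]
  L3: h(559,601)=(559*31+601)%997=981 -> [981]
  root = 981 == target 981  ** MATCH **
Candidate C: set leaf[1] = 6 -> leaves = [77, 6, 22, 86, 60, 38, 49, 64]
  L0: [77, 6, 22, 86, 60, 38, 49, 64]
  L1: h(77,6)=(77*31+6)%997=399 h(22,86)=(22*31+86)%997=768 h(60,38)=(60*31+38)%997=901 h(49,64)=(49*31+64)%997=586 -> [399, 768, 901, 586]
  L2: h(399,768)=(399*31+768)%997=176 h(901,586)=(901*31+586)%997=601 -> [176, 601]
  L3: h(176,601)=(176*31+601)%997=75 -> [75]
  root = 75 != target 981
Candidate B produces the target root.

Answer: B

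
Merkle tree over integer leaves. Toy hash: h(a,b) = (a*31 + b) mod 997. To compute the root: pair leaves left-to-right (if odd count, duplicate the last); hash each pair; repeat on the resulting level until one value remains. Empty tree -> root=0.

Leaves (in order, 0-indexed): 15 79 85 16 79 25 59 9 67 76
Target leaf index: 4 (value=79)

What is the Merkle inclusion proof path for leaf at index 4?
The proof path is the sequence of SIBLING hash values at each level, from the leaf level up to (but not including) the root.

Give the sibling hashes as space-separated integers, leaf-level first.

Answer: 25 841 572 305

Derivation:
L0 (leaves): [15, 79, 85, 16, 79, 25, 59, 9, 67, 76], target index=4
L1: h(15,79)=(15*31+79)%997=544 [pair 0] h(85,16)=(85*31+16)%997=657 [pair 1] h(79,25)=(79*31+25)%997=480 [pair 2] h(59,9)=(59*31+9)%997=841 [pair 3] h(67,76)=(67*31+76)%997=159 [pair 4] -> [544, 657, 480, 841, 159]
  Sibling for proof at L0: 25
L2: h(544,657)=(544*31+657)%997=572 [pair 0] h(480,841)=(480*31+841)%997=766 [pair 1] h(159,159)=(159*31+159)%997=103 [pair 2] -> [572, 766, 103]
  Sibling for proof at L1: 841
L3: h(572,766)=(572*31+766)%997=552 [pair 0] h(103,103)=(103*31+103)%997=305 [pair 1] -> [552, 305]
  Sibling for proof at L2: 572
L4: h(552,305)=(552*31+305)%997=468 [pair 0] -> [468]
  Sibling for proof at L3: 305
Root: 468
Proof path (sibling hashes from leaf to root): [25, 841, 572, 305]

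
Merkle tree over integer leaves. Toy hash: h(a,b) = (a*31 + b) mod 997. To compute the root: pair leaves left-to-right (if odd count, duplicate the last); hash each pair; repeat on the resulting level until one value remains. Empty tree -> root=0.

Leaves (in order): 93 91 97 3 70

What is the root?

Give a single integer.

Answer: 100

Derivation:
L0: [93, 91, 97, 3, 70]
L1: h(93,91)=(93*31+91)%997=980 h(97,3)=(97*31+3)%997=19 h(70,70)=(70*31+70)%997=246 -> [980, 19, 246]
L2: h(980,19)=(980*31+19)%997=489 h(246,246)=(246*31+246)%997=893 -> [489, 893]
L3: h(489,893)=(489*31+893)%997=100 -> [100]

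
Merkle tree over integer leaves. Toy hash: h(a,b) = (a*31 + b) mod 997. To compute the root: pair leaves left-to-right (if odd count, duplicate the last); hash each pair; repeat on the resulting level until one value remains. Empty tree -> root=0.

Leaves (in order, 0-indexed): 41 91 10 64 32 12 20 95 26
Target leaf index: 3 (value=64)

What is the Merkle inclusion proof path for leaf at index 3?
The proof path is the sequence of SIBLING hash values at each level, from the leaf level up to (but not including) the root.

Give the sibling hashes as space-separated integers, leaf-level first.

L0 (leaves): [41, 91, 10, 64, 32, 12, 20, 95, 26], target index=3
L1: h(41,91)=(41*31+91)%997=365 [pair 0] h(10,64)=(10*31+64)%997=374 [pair 1] h(32,12)=(32*31+12)%997=7 [pair 2] h(20,95)=(20*31+95)%997=715 [pair 3] h(26,26)=(26*31+26)%997=832 [pair 4] -> [365, 374, 7, 715, 832]
  Sibling for proof at L0: 10
L2: h(365,374)=(365*31+374)%997=722 [pair 0] h(7,715)=(7*31+715)%997=932 [pair 1] h(832,832)=(832*31+832)%997=702 [pair 2] -> [722, 932, 702]
  Sibling for proof at L1: 365
L3: h(722,932)=(722*31+932)%997=383 [pair 0] h(702,702)=(702*31+702)%997=530 [pair 1] -> [383, 530]
  Sibling for proof at L2: 932
L4: h(383,530)=(383*31+530)%997=439 [pair 0] -> [439]
  Sibling for proof at L3: 530
Root: 439
Proof path (sibling hashes from leaf to root): [10, 365, 932, 530]

Answer: 10 365 932 530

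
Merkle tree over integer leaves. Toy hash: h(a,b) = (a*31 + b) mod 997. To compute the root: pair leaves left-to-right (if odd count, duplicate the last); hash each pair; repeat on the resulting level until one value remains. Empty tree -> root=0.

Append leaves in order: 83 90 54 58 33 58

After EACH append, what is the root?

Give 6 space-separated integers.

After append 83 (leaves=[83]):
  L0: [83]
  root=83
After append 90 (leaves=[83, 90]):
  L0: [83, 90]
  L1: h(83,90)=(83*31+90)%997=669 -> [669]
  root=669
After append 54 (leaves=[83, 90, 54]):
  L0: [83, 90, 54]
  L1: h(83,90)=(83*31+90)%997=669 h(54,54)=(54*31+54)%997=731 -> [669, 731]
  L2: h(669,731)=(669*31+731)%997=533 -> [533]
  root=533
After append 58 (leaves=[83, 90, 54, 58]):
  L0: [83, 90, 54, 58]
  L1: h(83,90)=(83*31+90)%997=669 h(54,58)=(54*31+58)%997=735 -> [669, 735]
  L2: h(669,735)=(669*31+735)%997=537 -> [537]
  root=537
After append 33 (leaves=[83, 90, 54, 58, 33]):
  L0: [83, 90, 54, 58, 33]
  L1: h(83,90)=(83*31+90)%997=669 h(54,58)=(54*31+58)%997=735 h(33,33)=(33*31+33)%997=59 -> [669, 735, 59]
  L2: h(669,735)=(669*31+735)%997=537 h(59,59)=(59*31+59)%997=891 -> [537, 891]
  L3: h(537,891)=(537*31+891)%997=589 -> [589]
  root=589
After append 58 (leaves=[83, 90, 54, 58, 33, 58]):
  L0: [83, 90, 54, 58, 33, 58]
  L1: h(83,90)=(83*31+90)%997=669 h(54,58)=(54*31+58)%997=735 h(33,58)=(33*31+58)%997=84 -> [669, 735, 84]
  L2: h(669,735)=(669*31+735)%997=537 h(84,84)=(84*31+84)%997=694 -> [537, 694]
  L3: h(537,694)=(537*31+694)%997=392 -> [392]
  root=392

Answer: 83 669 533 537 589 392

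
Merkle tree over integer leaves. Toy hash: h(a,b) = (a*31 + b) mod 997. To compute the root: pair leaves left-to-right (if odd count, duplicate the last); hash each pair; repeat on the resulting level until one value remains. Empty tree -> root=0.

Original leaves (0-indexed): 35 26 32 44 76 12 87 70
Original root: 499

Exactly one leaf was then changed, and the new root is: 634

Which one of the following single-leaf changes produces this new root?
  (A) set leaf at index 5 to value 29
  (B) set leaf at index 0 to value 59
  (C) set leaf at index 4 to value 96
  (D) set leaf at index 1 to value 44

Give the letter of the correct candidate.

Answer: B

Derivation:
Original leaves: [35, 26, 32, 44, 76, 12, 87, 70]
Target new root: 634
Try each candidate change and compute the resulting root:
Candidate A: set leaf[5] = 29 -> leaves = [35, 26, 32, 44, 76, 29, 87, 70]
  L0: [35, 26, 32, 44, 76, 29, 87, 70]
  L1: h(35,26)=(35*31+26)%997=114 h(32,44)=(32*31+44)%997=39 h(76,29)=(76*31+29)%997=391 h(87,70)=(87*31+70)%997=773 -> [114, 39, 391, 773]
  L2: h(114,39)=(114*31+39)%997=582 h(391,773)=(391*31+773)%997=930 -> [582, 930]
  L3: h(582,930)=(582*31+930)%997=29 -> [29]
  root = 29 != target 634
Candidate B: set leaf[0] = 59 -> leaves = [59, 26, 32, 44, 76, 12, 87, 70]
  L0: [59, 26, 32, 44, 76, 12, 87, 70]
  L1: h(59,26)=(59*31+26)%997=858 h(32,44)=(32*31+44)%997=39 h(76,12)=(76*31+12)%997=374 h(87,70)=(87*31+70)%997=773 -> [858, 39, 374, 773]
  L2: h(858,39)=(858*31+39)%997=715 h(374,773)=(374*31+773)%997=403 -> [715, 403]
  L3: h(715,403)=(715*31+403)%997=634 -> [634]
  root = 634 == target 634  ** MATCH **
Candidate C: set leaf[4] = 96 -> leaves = [35, 26, 32, 44, 96, 12, 87, 70]
  L0: [35, 26, 32, 44, 96, 12, 87, 70]
  L1: h(35,26)=(35*31+26)%997=114 h(32,44)=(32*31+44)%997=39 h(96,12)=(96*31+12)%997=994 h(87,70)=(87*31+70)%997=773 -> [114, 39, 994, 773]
  L2: h(114,39)=(114*31+39)%997=582 h(994,773)=(994*31+773)%997=680 -> [582, 680]
  L3: h(582,680)=(582*31+680)%997=776 -> [776]
  root = 776 != target 634
Candidate D: set leaf[1] = 44 -> leaves = [35, 44, 32, 44, 76, 12, 87, 70]
  L0: [35, 44, 32, 44, 76, 12, 87, 70]
  L1: h(35,44)=(35*31+44)%997=132 h(32,44)=(32*31+44)%997=39 h(76,12)=(76*31+12)%997=374 h(87,70)=(87*31+70)%997=773 -> [132, 39, 374, 773]
  L2: h(132,39)=(132*31+39)%997=143 h(374,773)=(374*31+773)%997=403 -> [143, 403]
  L3: h(143,403)=(143*31+403)%997=848 -> [848]
  root = 848 != target 634
Candidate B produces the target root.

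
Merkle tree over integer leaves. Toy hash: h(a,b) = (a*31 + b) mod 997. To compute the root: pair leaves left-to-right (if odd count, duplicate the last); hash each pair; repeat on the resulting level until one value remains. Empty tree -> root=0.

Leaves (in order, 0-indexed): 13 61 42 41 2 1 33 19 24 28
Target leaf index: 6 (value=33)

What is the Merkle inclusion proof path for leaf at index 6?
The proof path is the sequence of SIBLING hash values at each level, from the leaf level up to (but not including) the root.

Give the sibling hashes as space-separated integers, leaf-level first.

L0 (leaves): [13, 61, 42, 41, 2, 1, 33, 19, 24, 28], target index=6
L1: h(13,61)=(13*31+61)%997=464 [pair 0] h(42,41)=(42*31+41)%997=346 [pair 1] h(2,1)=(2*31+1)%997=63 [pair 2] h(33,19)=(33*31+19)%997=45 [pair 3] h(24,28)=(24*31+28)%997=772 [pair 4] -> [464, 346, 63, 45, 772]
  Sibling for proof at L0: 19
L2: h(464,346)=(464*31+346)%997=772 [pair 0] h(63,45)=(63*31+45)%997=4 [pair 1] h(772,772)=(772*31+772)%997=776 [pair 2] -> [772, 4, 776]
  Sibling for proof at L1: 63
L3: h(772,4)=(772*31+4)%997=8 [pair 0] h(776,776)=(776*31+776)%997=904 [pair 1] -> [8, 904]
  Sibling for proof at L2: 772
L4: h(8,904)=(8*31+904)%997=155 [pair 0] -> [155]
  Sibling for proof at L3: 904
Root: 155
Proof path (sibling hashes from leaf to root): [19, 63, 772, 904]

Answer: 19 63 772 904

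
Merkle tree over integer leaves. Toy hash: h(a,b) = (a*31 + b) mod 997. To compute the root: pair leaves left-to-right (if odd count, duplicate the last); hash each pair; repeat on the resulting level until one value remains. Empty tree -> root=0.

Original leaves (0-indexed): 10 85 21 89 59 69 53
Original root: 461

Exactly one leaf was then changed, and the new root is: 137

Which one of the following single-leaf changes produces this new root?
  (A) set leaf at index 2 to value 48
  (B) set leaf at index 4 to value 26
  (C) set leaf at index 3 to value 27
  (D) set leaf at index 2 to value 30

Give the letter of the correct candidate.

Original leaves: [10, 85, 21, 89, 59, 69, 53]
Target new root: 137
Try each candidate change and compute the resulting root:
Candidate A: set leaf[2] = 48 -> leaves = [10, 85, 48, 89, 59, 69, 53]
  L0: [10, 85, 48, 89, 59, 69, 53]
  L1: h(10,85)=(10*31+85)%997=395 h(48,89)=(48*31+89)%997=580 h(59,69)=(59*31+69)%997=901 h(53,53)=(53*31+53)%997=699 -> [395, 580, 901, 699]
  L2: h(395,580)=(395*31+580)%997=861 h(901,699)=(901*31+699)%997=714 -> [861, 714]
  L3: h(861,714)=(861*31+714)%997=486 -> [486]
  root = 486 != target 137
Candidate B: set leaf[4] = 26 -> leaves = [10, 85, 21, 89, 26, 69, 53]
  L0: [10, 85, 21, 89, 26, 69, 53]
  L1: h(10,85)=(10*31+85)%997=395 h(21,89)=(21*31+89)%997=740 h(26,69)=(26*31+69)%997=875 h(53,53)=(53*31+53)%997=699 -> [395, 740, 875, 699]
  L2: h(395,740)=(395*31+740)%997=24 h(875,699)=(875*31+699)%997=905 -> [24, 905]
  L3: h(24,905)=(24*31+905)%997=652 -> [652]
  root = 652 != target 137
Candidate C: set leaf[3] = 27 -> leaves = [10, 85, 21, 27, 59, 69, 53]
  L0: [10, 85, 21, 27, 59, 69, 53]
  L1: h(10,85)=(10*31+85)%997=395 h(21,27)=(21*31+27)%997=678 h(59,69)=(59*31+69)%997=901 h(53,53)=(53*31+53)%997=699 -> [395, 678, 901, 699]
  L2: h(395,678)=(395*31+678)%997=959 h(901,699)=(901*31+699)%997=714 -> [959, 714]
  L3: h(959,714)=(959*31+714)%997=533 -> [533]
  root = 533 != target 137
Candidate D: set leaf[2] = 30 -> leaves = [10, 85, 30, 89, 59, 69, 53]
  L0: [10, 85, 30, 89, 59, 69, 53]
  L1: h(10,85)=(10*31+85)%997=395 h(30,89)=(30*31+89)%997=22 h(59,69)=(59*31+69)%997=901 h(53,53)=(53*31+53)%997=699 -> [395, 22, 901, 699]
  L2: h(395,22)=(395*31+22)%997=303 h(901,699)=(901*31+699)%997=714 -> [303, 714]
  L3: h(303,714)=(303*31+714)%997=137 -> [137]
  root = 137 == target 137  ** MATCH **
Candidate D produces the target root.

Answer: D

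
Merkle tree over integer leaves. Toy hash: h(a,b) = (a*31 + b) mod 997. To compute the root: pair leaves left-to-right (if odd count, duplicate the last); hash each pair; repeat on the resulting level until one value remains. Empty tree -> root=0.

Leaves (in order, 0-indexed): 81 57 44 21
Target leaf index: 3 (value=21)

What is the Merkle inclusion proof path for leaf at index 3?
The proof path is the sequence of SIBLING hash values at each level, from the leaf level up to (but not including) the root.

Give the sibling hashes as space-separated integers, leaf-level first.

Answer: 44 574

Derivation:
L0 (leaves): [81, 57, 44, 21], target index=3
L1: h(81,57)=(81*31+57)%997=574 [pair 0] h(44,21)=(44*31+21)%997=388 [pair 1] -> [574, 388]
  Sibling for proof at L0: 44
L2: h(574,388)=(574*31+388)%997=236 [pair 0] -> [236]
  Sibling for proof at L1: 574
Root: 236
Proof path (sibling hashes from leaf to root): [44, 574]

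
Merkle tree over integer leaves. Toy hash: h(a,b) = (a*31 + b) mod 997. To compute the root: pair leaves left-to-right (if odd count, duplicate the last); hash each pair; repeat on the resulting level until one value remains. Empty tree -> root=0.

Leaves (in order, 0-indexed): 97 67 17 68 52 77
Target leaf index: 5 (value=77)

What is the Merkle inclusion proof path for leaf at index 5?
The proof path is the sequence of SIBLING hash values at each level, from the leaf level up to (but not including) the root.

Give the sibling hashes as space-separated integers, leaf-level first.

Answer: 52 692 177

Derivation:
L0 (leaves): [97, 67, 17, 68, 52, 77], target index=5
L1: h(97,67)=(97*31+67)%997=83 [pair 0] h(17,68)=(17*31+68)%997=595 [pair 1] h(52,77)=(52*31+77)%997=692 [pair 2] -> [83, 595, 692]
  Sibling for proof at L0: 52
L2: h(83,595)=(83*31+595)%997=177 [pair 0] h(692,692)=(692*31+692)%997=210 [pair 1] -> [177, 210]
  Sibling for proof at L1: 692
L3: h(177,210)=(177*31+210)%997=712 [pair 0] -> [712]
  Sibling for proof at L2: 177
Root: 712
Proof path (sibling hashes from leaf to root): [52, 692, 177]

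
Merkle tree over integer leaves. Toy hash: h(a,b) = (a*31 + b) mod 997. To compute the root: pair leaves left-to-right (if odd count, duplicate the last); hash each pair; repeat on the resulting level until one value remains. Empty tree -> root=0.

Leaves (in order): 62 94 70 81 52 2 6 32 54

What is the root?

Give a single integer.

Answer: 389

Derivation:
L0: [62, 94, 70, 81, 52, 2, 6, 32, 54]
L1: h(62,94)=(62*31+94)%997=22 h(70,81)=(70*31+81)%997=257 h(52,2)=(52*31+2)%997=617 h(6,32)=(6*31+32)%997=218 h(54,54)=(54*31+54)%997=731 -> [22, 257, 617, 218, 731]
L2: h(22,257)=(22*31+257)%997=939 h(617,218)=(617*31+218)%997=402 h(731,731)=(731*31+731)%997=461 -> [939, 402, 461]
L3: h(939,402)=(939*31+402)%997=598 h(461,461)=(461*31+461)%997=794 -> [598, 794]
L4: h(598,794)=(598*31+794)%997=389 -> [389]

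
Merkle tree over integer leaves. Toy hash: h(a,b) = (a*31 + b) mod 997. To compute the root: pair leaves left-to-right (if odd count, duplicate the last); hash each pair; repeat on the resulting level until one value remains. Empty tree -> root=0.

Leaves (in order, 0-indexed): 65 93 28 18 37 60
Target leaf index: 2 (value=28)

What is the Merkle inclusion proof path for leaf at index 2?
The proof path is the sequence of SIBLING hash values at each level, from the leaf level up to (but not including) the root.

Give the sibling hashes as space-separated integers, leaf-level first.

Answer: 18 114 738

Derivation:
L0 (leaves): [65, 93, 28, 18, 37, 60], target index=2
L1: h(65,93)=(65*31+93)%997=114 [pair 0] h(28,18)=(28*31+18)%997=886 [pair 1] h(37,60)=(37*31+60)%997=210 [pair 2] -> [114, 886, 210]
  Sibling for proof at L0: 18
L2: h(114,886)=(114*31+886)%997=432 [pair 0] h(210,210)=(210*31+210)%997=738 [pair 1] -> [432, 738]
  Sibling for proof at L1: 114
L3: h(432,738)=(432*31+738)%997=172 [pair 0] -> [172]
  Sibling for proof at L2: 738
Root: 172
Proof path (sibling hashes from leaf to root): [18, 114, 738]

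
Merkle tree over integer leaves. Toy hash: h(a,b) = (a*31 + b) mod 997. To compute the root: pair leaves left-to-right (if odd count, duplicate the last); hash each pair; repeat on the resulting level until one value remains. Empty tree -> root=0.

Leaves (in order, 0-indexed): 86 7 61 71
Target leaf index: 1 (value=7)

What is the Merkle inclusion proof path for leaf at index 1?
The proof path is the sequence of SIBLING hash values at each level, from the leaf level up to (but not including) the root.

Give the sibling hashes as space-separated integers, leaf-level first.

Answer: 86 965

Derivation:
L0 (leaves): [86, 7, 61, 71], target index=1
L1: h(86,7)=(86*31+7)%997=679 [pair 0] h(61,71)=(61*31+71)%997=965 [pair 1] -> [679, 965]
  Sibling for proof at L0: 86
L2: h(679,965)=(679*31+965)%997=80 [pair 0] -> [80]
  Sibling for proof at L1: 965
Root: 80
Proof path (sibling hashes from leaf to root): [86, 965]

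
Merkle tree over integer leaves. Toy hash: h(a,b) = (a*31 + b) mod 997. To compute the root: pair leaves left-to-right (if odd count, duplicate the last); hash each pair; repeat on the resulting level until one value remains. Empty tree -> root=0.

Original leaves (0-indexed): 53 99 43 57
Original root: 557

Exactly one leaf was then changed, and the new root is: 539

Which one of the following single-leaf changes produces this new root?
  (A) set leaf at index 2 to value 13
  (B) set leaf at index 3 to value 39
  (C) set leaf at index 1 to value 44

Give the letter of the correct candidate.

Original leaves: [53, 99, 43, 57]
Target new root: 539
Try each candidate change and compute the resulting root:
Candidate A: set leaf[2] = 13 -> leaves = [53, 99, 13, 57]
  L0: [53, 99, 13, 57]
  L1: h(53,99)=(53*31+99)%997=745 h(13,57)=(13*31+57)%997=460 -> [745, 460]
  L2: h(745,460)=(745*31+460)%997=624 -> [624]
  root = 624 != target 539
Candidate B: set leaf[3] = 39 -> leaves = [53, 99, 43, 39]
  L0: [53, 99, 43, 39]
  L1: h(53,99)=(53*31+99)%997=745 h(43,39)=(43*31+39)%997=375 -> [745, 375]
  L2: h(745,375)=(745*31+375)%997=539 -> [539]
  root = 539 == target 539  ** MATCH **
Candidate C: set leaf[1] = 44 -> leaves = [53, 44, 43, 57]
  L0: [53, 44, 43, 57]
  L1: h(53,44)=(53*31+44)%997=690 h(43,57)=(43*31+57)%997=393 -> [690, 393]
  L2: h(690,393)=(690*31+393)%997=846 -> [846]
  root = 846 != target 539
Candidate B produces the target root.

Answer: B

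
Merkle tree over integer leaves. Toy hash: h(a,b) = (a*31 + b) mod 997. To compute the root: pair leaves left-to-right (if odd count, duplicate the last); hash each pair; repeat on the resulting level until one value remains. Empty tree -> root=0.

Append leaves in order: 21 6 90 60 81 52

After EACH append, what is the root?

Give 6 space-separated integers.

After append 21 (leaves=[21]):
  L0: [21]
  root=21
After append 6 (leaves=[21, 6]):
  L0: [21, 6]
  L1: h(21,6)=(21*31+6)%997=657 -> [657]
  root=657
After append 90 (leaves=[21, 6, 90]):
  L0: [21, 6, 90]
  L1: h(21,6)=(21*31+6)%997=657 h(90,90)=(90*31+90)%997=886 -> [657, 886]
  L2: h(657,886)=(657*31+886)%997=316 -> [316]
  root=316
After append 60 (leaves=[21, 6, 90, 60]):
  L0: [21, 6, 90, 60]
  L1: h(21,6)=(21*31+6)%997=657 h(90,60)=(90*31+60)%997=856 -> [657, 856]
  L2: h(657,856)=(657*31+856)%997=286 -> [286]
  root=286
After append 81 (leaves=[21, 6, 90, 60, 81]):
  L0: [21, 6, 90, 60, 81]
  L1: h(21,6)=(21*31+6)%997=657 h(90,60)=(90*31+60)%997=856 h(81,81)=(81*31+81)%997=598 -> [657, 856, 598]
  L2: h(657,856)=(657*31+856)%997=286 h(598,598)=(598*31+598)%997=193 -> [286, 193]
  L3: h(286,193)=(286*31+193)%997=86 -> [86]
  root=86
After append 52 (leaves=[21, 6, 90, 60, 81, 52]):
  L0: [21, 6, 90, 60, 81, 52]
  L1: h(21,6)=(21*31+6)%997=657 h(90,60)=(90*31+60)%997=856 h(81,52)=(81*31+52)%997=569 -> [657, 856, 569]
  L2: h(657,856)=(657*31+856)%997=286 h(569,569)=(569*31+569)%997=262 -> [286, 262]
  L3: h(286,262)=(286*31+262)%997=155 -> [155]
  root=155

Answer: 21 657 316 286 86 155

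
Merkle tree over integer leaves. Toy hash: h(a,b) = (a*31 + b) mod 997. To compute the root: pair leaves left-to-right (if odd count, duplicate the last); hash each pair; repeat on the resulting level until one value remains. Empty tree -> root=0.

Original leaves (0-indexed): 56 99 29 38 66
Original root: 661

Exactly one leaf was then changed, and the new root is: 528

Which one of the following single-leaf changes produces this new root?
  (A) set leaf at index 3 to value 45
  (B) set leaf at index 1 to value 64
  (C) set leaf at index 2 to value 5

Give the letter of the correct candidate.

Original leaves: [56, 99, 29, 38, 66]
Target new root: 528
Try each candidate change and compute the resulting root:
Candidate A: set leaf[3] = 45 -> leaves = [56, 99, 29, 45, 66]
  L0: [56, 99, 29, 45, 66]
  L1: h(56,99)=(56*31+99)%997=838 h(29,45)=(29*31+45)%997=944 h(66,66)=(66*31+66)%997=118 -> [838, 944, 118]
  L2: h(838,944)=(838*31+944)%997=3 h(118,118)=(118*31+118)%997=785 -> [3, 785]
  L3: h(3,785)=(3*31+785)%997=878 -> [878]
  root = 878 != target 528
Candidate B: set leaf[1] = 64 -> leaves = [56, 64, 29, 38, 66]
  L0: [56, 64, 29, 38, 66]
  L1: h(56,64)=(56*31+64)%997=803 h(29,38)=(29*31+38)%997=937 h(66,66)=(66*31+66)%997=118 -> [803, 937, 118]
  L2: h(803,937)=(803*31+937)%997=905 h(118,118)=(118*31+118)%997=785 -> [905, 785]
  L3: h(905,785)=(905*31+785)%997=924 -> [924]
  root = 924 != target 528
Candidate C: set leaf[2] = 5 -> leaves = [56, 99, 5, 38, 66]
  L0: [56, 99, 5, 38, 66]
  L1: h(56,99)=(56*31+99)%997=838 h(5,38)=(5*31+38)%997=193 h(66,66)=(66*31+66)%997=118 -> [838, 193, 118]
  L2: h(838,193)=(838*31+193)%997=249 h(118,118)=(118*31+118)%997=785 -> [249, 785]
  L3: h(249,785)=(249*31+785)%997=528 -> [528]
  root = 528 == target 528  ** MATCH **
Candidate C produces the target root.

Answer: C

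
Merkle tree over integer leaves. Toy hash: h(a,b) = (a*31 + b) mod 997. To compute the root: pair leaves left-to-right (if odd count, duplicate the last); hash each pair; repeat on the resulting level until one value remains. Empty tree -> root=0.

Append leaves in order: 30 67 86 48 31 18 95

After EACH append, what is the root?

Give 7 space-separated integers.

Answer: 30 0 758 720 226 807 874

Derivation:
After append 30 (leaves=[30]):
  L0: [30]
  root=30
After append 67 (leaves=[30, 67]):
  L0: [30, 67]
  L1: h(30,67)=(30*31+67)%997=0 -> [0]
  root=0
After append 86 (leaves=[30, 67, 86]):
  L0: [30, 67, 86]
  L1: h(30,67)=(30*31+67)%997=0 h(86,86)=(86*31+86)%997=758 -> [0, 758]
  L2: h(0,758)=(0*31+758)%997=758 -> [758]
  root=758
After append 48 (leaves=[30, 67, 86, 48]):
  L0: [30, 67, 86, 48]
  L1: h(30,67)=(30*31+67)%997=0 h(86,48)=(86*31+48)%997=720 -> [0, 720]
  L2: h(0,720)=(0*31+720)%997=720 -> [720]
  root=720
After append 31 (leaves=[30, 67, 86, 48, 31]):
  L0: [30, 67, 86, 48, 31]
  L1: h(30,67)=(30*31+67)%997=0 h(86,48)=(86*31+48)%997=720 h(31,31)=(31*31+31)%997=992 -> [0, 720, 992]
  L2: h(0,720)=(0*31+720)%997=720 h(992,992)=(992*31+992)%997=837 -> [720, 837]
  L3: h(720,837)=(720*31+837)%997=226 -> [226]
  root=226
After append 18 (leaves=[30, 67, 86, 48, 31, 18]):
  L0: [30, 67, 86, 48, 31, 18]
  L1: h(30,67)=(30*31+67)%997=0 h(86,48)=(86*31+48)%997=720 h(31,18)=(31*31+18)%997=979 -> [0, 720, 979]
  L2: h(0,720)=(0*31+720)%997=720 h(979,979)=(979*31+979)%997=421 -> [720, 421]
  L3: h(720,421)=(720*31+421)%997=807 -> [807]
  root=807
After append 95 (leaves=[30, 67, 86, 48, 31, 18, 95]):
  L0: [30, 67, 86, 48, 31, 18, 95]
  L1: h(30,67)=(30*31+67)%997=0 h(86,48)=(86*31+48)%997=720 h(31,18)=(31*31+18)%997=979 h(95,95)=(95*31+95)%997=49 -> [0, 720, 979, 49]
  L2: h(0,720)=(0*31+720)%997=720 h(979,49)=(979*31+49)%997=488 -> [720, 488]
  L3: h(720,488)=(720*31+488)%997=874 -> [874]
  root=874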